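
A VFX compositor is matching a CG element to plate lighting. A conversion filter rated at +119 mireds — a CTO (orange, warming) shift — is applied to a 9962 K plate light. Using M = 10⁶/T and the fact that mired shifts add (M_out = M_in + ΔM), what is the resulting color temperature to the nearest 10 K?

M_in = 10⁶/9962 = 100.38 mireds.
M_out = 100.38 + (+119) = 219.38 mireds.
T_out = 10⁶/219.38 = 4558.3 K → 4560 K.

4560 K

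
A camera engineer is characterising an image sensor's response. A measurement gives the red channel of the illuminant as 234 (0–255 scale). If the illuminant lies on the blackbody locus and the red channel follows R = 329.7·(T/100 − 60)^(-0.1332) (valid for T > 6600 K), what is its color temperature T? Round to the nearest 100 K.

(t − 60)^(-0.1332) = 234/329.7 = 0.70974.
t − 60 = 0.70974^(1/-0.1332) = 0.70974^(-7.508) = 13.119, so t = 73.119.
T = 100·t = 7312 K → 7300 K to the nearest 100 K.

7300 K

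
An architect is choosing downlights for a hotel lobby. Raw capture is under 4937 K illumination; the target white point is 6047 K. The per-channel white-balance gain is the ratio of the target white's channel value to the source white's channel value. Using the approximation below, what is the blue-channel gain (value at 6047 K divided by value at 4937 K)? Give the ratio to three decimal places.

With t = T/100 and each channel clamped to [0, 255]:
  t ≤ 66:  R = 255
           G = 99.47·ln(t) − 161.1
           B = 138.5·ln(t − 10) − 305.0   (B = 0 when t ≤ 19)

1.169

At 4937 K (t = 49.37):
  B = 138.5·ln(49.37 − 10) − 305.0 = 138.5·ln 39.37 − 305.0 = 138.5·3.6730 − 305.0 = 203.711.
At 6047 K (t = 60.47):
  B = 138.5·ln(60.47 − 10) − 305.0 = 138.5·ln 50.47 − 305.0 = 138.5·3.9214 − 305.0 = 238.111.
Gain = 238.111 / 203.711 = 1.1689 → 1.169.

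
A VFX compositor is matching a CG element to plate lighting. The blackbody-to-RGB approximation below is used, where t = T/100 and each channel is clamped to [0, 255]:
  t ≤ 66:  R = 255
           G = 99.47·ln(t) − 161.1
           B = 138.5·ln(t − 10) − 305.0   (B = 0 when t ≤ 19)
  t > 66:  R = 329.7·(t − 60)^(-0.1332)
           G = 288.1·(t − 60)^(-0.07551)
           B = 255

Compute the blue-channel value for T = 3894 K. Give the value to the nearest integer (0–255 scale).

161

t = 3894/100 = 38.94; the t ≤ 66 branch applies.
B = 138.5·ln(38.94 − 10) − 305.0 = 138.5·ln 28.94 − 305.0 = 138.5·3.3652 − 305.0 = 161.084.
Rounded: 161.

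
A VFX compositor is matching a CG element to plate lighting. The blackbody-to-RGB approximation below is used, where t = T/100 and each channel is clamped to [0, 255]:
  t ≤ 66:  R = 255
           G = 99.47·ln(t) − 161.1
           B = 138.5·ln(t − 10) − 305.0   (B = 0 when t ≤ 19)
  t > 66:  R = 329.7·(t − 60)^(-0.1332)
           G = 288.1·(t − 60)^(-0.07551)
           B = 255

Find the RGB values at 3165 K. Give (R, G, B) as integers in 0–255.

t = 3165/100 = 31.65; the t ≤ 66 branch applies.
R = 255 by definition for t ≤ 66.
G = 99.47·ln 31.65 − 161.1 = 99.47·3.4547 − 161.1 = 182.543.
B = 138.5·ln(31.65 − 10) − 305.0 = 138.5·ln 21.65 − 305.0 = 138.5·3.0750 − 305.0 = 120.888.
Rounded: (255, 183, 121).

(255, 183, 121)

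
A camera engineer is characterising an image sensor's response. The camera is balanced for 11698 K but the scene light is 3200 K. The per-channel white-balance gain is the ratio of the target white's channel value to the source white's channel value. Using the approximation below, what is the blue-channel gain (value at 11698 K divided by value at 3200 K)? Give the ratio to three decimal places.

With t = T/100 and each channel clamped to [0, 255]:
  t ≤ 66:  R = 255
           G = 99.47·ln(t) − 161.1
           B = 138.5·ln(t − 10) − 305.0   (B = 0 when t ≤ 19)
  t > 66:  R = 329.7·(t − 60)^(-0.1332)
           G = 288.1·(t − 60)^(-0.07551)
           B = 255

At 3200 K (t = 32):
  B = 138.5·ln(32 − 10) − 305.0 = 138.5·ln 22 − 305.0 = 138.5·3.0910 − 305.0 = 123.109.
At 11698 K (t = 116.98):
  B = 255 by definition for t > 66.
Gain = 255.000 / 123.109 = 2.0713 → 2.071.

2.071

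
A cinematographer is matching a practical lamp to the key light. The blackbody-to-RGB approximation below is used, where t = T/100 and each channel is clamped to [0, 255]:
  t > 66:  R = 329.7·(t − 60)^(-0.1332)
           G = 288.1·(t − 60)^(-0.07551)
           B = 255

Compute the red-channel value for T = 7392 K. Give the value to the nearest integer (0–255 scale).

t = 7392/100 = 73.92; the t > 66 branch applies.
R = 329.7·(73.92 − 60)^(-0.1332) = 329.7·13.92^(-0.1332) = 329.7·0.70415 = 232.159.
Rounded: 232.

232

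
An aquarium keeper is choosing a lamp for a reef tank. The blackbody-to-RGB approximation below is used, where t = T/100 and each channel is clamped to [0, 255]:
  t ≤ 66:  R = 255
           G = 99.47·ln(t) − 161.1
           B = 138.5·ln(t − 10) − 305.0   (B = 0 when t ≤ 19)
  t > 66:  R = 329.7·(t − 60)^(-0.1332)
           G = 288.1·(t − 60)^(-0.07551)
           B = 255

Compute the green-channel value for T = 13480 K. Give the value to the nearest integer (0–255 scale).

t = 13480/100 = 134.8; the t > 66 branch applies.
G = 288.1·(134.8 − 60)^(-0.07551) = 288.1·74.8^(-0.07551) = 288.1·0.72194 = 207.991.
Rounded: 208.

208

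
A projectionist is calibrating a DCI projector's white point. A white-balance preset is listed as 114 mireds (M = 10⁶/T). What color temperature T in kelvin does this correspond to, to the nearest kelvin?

T = 10⁶ / 114 = 8771.93 K → 8772 K.

8772 K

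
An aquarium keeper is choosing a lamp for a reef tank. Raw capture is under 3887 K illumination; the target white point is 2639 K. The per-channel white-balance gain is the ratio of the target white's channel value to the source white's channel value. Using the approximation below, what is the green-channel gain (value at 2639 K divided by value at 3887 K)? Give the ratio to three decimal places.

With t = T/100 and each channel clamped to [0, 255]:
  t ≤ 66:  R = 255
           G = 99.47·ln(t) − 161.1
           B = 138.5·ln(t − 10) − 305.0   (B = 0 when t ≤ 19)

0.810

At 3887 K (t = 38.87):
  G = 99.47·ln 38.87 − 161.1 = 99.47·3.6602 − 161.1 = 202.982.
At 2639 K (t = 26.39):
  G = 99.47·ln 26.39 − 161.1 = 99.47·3.2730 − 161.1 = 164.464.
Gain = 164.464 / 202.982 = 0.8102 → 0.810.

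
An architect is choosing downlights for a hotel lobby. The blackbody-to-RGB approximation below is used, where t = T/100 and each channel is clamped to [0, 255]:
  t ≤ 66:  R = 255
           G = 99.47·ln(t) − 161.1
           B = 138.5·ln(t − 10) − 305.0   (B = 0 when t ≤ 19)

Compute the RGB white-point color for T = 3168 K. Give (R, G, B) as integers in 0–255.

(255, 183, 121)

t = 3168/100 = 31.68; the t ≤ 66 branch applies.
R = 255 by definition for t ≤ 66.
G = 99.47·ln 31.68 − 161.1 = 99.47·3.4557 − 161.1 = 182.637.
B = 138.5·ln(31.68 − 10) − 305.0 = 138.5·ln 21.68 − 305.0 = 138.5·3.0764 − 305.0 = 121.080.
Rounded: (255, 183, 121).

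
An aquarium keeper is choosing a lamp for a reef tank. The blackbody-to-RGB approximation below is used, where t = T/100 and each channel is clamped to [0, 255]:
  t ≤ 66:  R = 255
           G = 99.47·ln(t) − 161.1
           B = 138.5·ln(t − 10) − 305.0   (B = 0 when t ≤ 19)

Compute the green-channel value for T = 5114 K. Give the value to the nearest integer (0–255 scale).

230

t = 5114/100 = 51.14; the t ≤ 66 branch applies.
G = 99.47·ln 51.14 − 161.1 = 99.47·3.9346 − 161.1 = 230.271.
Rounded: 230.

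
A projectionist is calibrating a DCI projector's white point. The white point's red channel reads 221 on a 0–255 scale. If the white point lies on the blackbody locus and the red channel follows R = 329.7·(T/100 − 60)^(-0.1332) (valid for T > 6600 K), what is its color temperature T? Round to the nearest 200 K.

(t − 60)^(-0.1332) = 221/329.7 = 0.67031.
t − 60 = 0.67031^(1/-0.1332) = 0.67031^(-7.508) = 20.149, so t = 80.149.
T = 100·t = 8015 K → 8000 K to the nearest 200 K.

8000 K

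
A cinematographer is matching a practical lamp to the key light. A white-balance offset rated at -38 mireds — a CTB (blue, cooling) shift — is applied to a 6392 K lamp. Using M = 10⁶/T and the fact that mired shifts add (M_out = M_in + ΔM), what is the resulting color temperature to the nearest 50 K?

M_in = 10⁶/6392 = 156.45 mireds.
M_out = 156.45 + (-38) = 118.45 mireds.
T_out = 10⁶/118.45 = 8442.7 K → 8450 K.

8450 K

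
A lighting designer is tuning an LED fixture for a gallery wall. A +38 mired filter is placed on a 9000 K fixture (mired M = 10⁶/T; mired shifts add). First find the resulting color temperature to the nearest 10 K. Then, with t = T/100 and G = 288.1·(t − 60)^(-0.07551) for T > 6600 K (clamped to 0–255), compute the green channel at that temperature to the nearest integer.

M_in = 10⁶/9000 = 111.11; M_out = 111.11 + (+38) = 149.11.
T_out = 10⁶/149.11 = 6706.4 K → 6710 K; t = 67.1.
G = 288.1·(67.1 − 60)^(-0.07551) = 288.1·7.1^(-0.07551) = 288.1·0.86243 = 248.465.
Rounded: 248.

248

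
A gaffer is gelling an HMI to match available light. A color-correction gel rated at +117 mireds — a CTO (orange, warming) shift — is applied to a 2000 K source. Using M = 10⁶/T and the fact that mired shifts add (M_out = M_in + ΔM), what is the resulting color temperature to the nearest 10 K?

1620 K

M_in = 10⁶/2000 = 500.00 mireds.
M_out = 500.00 + (+117) = 617.00 mireds.
T_out = 10⁶/617.00 = 1620.7 K → 1620 K.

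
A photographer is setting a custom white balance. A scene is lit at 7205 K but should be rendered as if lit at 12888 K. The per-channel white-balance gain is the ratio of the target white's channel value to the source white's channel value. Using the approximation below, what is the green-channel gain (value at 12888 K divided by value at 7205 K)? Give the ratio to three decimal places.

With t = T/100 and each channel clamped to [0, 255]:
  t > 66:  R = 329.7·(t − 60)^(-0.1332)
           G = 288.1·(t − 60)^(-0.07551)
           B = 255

0.877

At 7205 K (t = 72.05):
  G = 288.1·(72.05 − 60)^(-0.07551) = 288.1·12.05^(-0.07551) = 288.1·0.82866 = 238.736.
At 12888 K (t = 128.88):
  G = 288.1·(128.88 − 60)^(-0.07551) = 288.1·68.88^(-0.07551) = 288.1·0.72645 = 209.290.
Gain = 209.290 / 238.736 = 0.8767 → 0.877.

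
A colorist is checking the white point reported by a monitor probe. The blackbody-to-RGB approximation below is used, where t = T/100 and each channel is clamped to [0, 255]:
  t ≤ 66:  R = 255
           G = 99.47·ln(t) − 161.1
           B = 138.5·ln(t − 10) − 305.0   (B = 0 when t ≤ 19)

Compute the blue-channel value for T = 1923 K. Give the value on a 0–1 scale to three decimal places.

t = 1923/100 = 19.23; the t ≤ 66 branch applies.
B = 138.5·ln(19.23 − 10) − 305.0 = 138.5·ln 9.23 − 305.0 = 138.5·2.2225 − 305.0 = 2.811.
On a 0–1 scale: 2.811/255 = 0.0110 → 0.011.

0.011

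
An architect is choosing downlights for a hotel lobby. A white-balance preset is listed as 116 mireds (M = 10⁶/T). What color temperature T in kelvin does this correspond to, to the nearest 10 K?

8620 K

T = 10⁶ / 116 = 8620.69 K → 8620 K.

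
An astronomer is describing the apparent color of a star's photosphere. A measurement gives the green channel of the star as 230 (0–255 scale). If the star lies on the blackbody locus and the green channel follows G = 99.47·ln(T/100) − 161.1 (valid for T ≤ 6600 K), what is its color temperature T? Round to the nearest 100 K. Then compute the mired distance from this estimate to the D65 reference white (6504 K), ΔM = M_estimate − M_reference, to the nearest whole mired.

+42 mireds

ln t = (230 + 161.1) / 99.47 = 3.9318.
t = e^3.9318 = 51.001.
T = 100·t = 5100 K → 5100 K to the nearest 100 K.
M_estimate = 10⁶/5100 = 196.08; M_reference = 10⁶/6504 = 153.75.
ΔM = 196.08 − 153.75 = 42.33 → +42 mireds.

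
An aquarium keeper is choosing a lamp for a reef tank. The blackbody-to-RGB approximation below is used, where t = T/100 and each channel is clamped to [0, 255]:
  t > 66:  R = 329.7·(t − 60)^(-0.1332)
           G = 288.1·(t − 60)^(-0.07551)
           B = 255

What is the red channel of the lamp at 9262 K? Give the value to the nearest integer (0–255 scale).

207

t = 9262/100 = 92.62; the t > 66 branch applies.
R = 329.7·(92.62 − 60)^(-0.1332) = 329.7·32.62^(-0.1332) = 329.7·0.62864 = 207.264.
Rounded: 207.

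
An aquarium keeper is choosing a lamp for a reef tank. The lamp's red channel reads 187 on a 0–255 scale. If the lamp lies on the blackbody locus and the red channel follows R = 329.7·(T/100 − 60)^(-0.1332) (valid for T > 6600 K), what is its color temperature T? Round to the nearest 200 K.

13000 K

(t − 60)^(-0.1332) = 187/329.7 = 0.56718.
t − 60 = 0.56718^(1/-0.1332) = 0.56718^(-7.508) = 70.620, so t = 130.620.
T = 100·t = 13062 K → 13000 K to the nearest 200 K.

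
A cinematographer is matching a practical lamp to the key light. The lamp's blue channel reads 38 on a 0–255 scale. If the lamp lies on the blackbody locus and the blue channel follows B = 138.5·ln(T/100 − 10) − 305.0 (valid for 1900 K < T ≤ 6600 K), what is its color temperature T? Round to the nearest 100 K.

2200 K

ln(t − 10) = (38 + 305.0) / 138.5 = 2.4765.
t − 10 = e^2.4765 = 11.900, so t = 21.900.
T = 100·t = 2190 K → 2200 K to the nearest 100 K.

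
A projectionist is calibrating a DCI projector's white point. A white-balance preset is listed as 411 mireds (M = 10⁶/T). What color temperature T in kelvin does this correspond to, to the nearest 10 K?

T = 10⁶ / 411 = 2433.09 K → 2430 K.

2430 K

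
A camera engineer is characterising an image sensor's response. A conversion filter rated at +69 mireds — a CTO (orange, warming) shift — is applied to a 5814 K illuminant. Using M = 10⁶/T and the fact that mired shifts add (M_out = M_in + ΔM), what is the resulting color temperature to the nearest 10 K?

M_in = 10⁶/5814 = 172.00 mireds.
M_out = 172.00 + (+69) = 241.00 mireds.
T_out = 10⁶/241.00 = 4149.4 K → 4150 K.

4150 K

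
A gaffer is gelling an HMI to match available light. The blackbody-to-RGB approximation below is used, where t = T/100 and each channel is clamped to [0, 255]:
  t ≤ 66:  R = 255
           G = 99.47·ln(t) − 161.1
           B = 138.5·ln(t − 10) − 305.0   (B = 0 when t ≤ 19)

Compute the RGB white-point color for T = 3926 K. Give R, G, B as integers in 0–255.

R=255, G=204, B=163

t = 3926/100 = 39.26; the t ≤ 66 branch applies.
R = 255 by definition for t ≤ 66.
G = 99.47·ln 39.26 − 161.1 = 99.47·3.6702 − 161.1 = 203.975.
B = 138.5·ln(39.26 − 10) − 305.0 = 138.5·ln 29.26 − 305.0 = 138.5·3.3762 − 305.0 = 162.607.
Rounded: (255, 204, 163).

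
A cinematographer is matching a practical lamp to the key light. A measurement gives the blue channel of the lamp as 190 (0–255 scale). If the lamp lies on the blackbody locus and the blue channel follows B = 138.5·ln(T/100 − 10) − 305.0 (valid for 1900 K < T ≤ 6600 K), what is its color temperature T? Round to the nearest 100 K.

ln(t − 10) = (190 + 305.0) / 138.5 = 3.5740.
t − 10 = e^3.5740 = 35.659, so t = 45.659.
T = 100·t = 4566 K → 4600 K to the nearest 100 K.

4600 K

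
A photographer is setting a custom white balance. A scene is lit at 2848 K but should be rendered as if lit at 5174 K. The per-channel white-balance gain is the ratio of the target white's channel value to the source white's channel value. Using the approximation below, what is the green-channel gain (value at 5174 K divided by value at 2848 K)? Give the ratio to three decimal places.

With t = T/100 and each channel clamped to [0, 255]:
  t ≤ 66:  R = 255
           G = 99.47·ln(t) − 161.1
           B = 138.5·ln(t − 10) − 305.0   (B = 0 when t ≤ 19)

At 2848 K (t = 28.48):
  G = 99.47·ln 28.48 − 161.1 = 99.47·3.3492 − 161.1 = 172.045.
At 5174 K (t = 51.74):
  G = 99.47·ln 51.74 − 161.1 = 99.47·3.9462 − 161.1 = 231.432.
Gain = 231.432 / 172.045 = 1.3452 → 1.345.

1.345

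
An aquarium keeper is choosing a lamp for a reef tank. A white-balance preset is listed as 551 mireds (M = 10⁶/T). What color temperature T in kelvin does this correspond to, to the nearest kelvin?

1815 K

T = 10⁶ / 551 = 1814.88 K → 1815 K.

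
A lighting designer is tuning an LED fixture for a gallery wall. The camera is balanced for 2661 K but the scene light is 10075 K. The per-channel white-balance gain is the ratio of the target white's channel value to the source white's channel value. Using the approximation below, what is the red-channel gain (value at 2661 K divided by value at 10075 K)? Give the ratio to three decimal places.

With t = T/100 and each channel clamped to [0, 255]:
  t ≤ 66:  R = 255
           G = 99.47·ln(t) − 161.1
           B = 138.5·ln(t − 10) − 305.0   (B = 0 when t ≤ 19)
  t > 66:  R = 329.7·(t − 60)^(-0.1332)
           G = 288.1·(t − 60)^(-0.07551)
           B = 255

1.267

At 10075 K (t = 100.75):
  R = 329.7·(100.75 − 60)^(-0.1332) = 329.7·40.75^(-0.1332) = 329.7·0.61028 = 201.210.
At 2661 K (t = 26.61):
  R = 255 by definition for t ≤ 66.
Gain = 255.000 / 201.210 = 1.2673 → 1.267.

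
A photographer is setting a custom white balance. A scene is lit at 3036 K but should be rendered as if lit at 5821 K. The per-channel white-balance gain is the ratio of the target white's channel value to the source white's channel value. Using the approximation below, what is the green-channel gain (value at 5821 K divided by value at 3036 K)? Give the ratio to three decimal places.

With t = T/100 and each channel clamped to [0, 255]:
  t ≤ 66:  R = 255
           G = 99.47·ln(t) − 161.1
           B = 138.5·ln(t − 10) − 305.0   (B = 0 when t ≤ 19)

At 3036 K (t = 30.36):
  G = 99.47·ln 30.36 − 161.1 = 99.47·3.4131 − 161.1 = 178.404.
At 5821 K (t = 58.21):
  G = 99.47·ln 58.21 − 161.1 = 99.47·4.0641 − 161.1 = 243.152.
Gain = 243.152 / 178.404 = 1.3629 → 1.363.

1.363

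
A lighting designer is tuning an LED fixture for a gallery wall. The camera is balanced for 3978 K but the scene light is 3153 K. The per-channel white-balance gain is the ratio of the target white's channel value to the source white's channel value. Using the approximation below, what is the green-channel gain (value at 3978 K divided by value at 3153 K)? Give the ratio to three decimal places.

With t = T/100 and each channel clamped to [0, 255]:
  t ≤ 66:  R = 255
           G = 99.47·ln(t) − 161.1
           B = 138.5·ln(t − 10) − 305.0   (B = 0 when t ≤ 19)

At 3153 K (t = 31.53):
  G = 99.47·ln 31.53 − 161.1 = 99.47·3.4509 − 161.1 = 182.165.
At 3978 K (t = 39.78):
  G = 99.47·ln 39.78 − 161.1 = 99.47·3.6834 − 161.1 = 205.284.
Gain = 205.284 / 182.165 = 1.1269 → 1.127.

1.127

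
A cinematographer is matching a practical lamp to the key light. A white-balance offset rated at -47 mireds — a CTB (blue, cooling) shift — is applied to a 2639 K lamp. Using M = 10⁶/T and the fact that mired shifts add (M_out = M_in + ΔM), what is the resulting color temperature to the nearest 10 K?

3010 K

M_in = 10⁶/2639 = 378.93 mireds.
M_out = 378.93 + (-47) = 331.93 mireds.
T_out = 10⁶/331.93 = 3012.7 K → 3010 K.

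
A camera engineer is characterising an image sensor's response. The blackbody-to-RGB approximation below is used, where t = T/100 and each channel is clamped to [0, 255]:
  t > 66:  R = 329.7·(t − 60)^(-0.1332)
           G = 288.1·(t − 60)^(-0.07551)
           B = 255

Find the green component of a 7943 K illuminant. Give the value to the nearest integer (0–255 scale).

230

t = 7943/100 = 79.43; the t > 66 branch applies.
G = 288.1·(79.43 − 60)^(-0.07551) = 288.1·19.43^(-0.07551) = 288.1·0.79930 = 230.277.
Rounded: 230.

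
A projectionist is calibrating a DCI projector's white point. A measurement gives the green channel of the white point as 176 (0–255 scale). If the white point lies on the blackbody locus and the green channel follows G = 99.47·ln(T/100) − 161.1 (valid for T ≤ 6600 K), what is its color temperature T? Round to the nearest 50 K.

2950 K

ln t = (176 + 161.1) / 99.47 = 3.3890.
t = e^3.3890 = 29.635.
T = 100·t = 2964 K → 2950 K to the nearest 50 K.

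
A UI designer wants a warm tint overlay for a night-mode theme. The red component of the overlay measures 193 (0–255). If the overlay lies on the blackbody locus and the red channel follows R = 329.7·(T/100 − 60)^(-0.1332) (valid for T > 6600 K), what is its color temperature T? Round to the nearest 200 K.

11600 K

(t − 60)^(-0.1332) = 193/329.7 = 0.58538.
t − 60 = 0.58538^(1/-0.1332) = 0.58538^(-7.508) = 55.713, so t = 115.713.
T = 100·t = 11571 K → 11600 K to the nearest 200 K.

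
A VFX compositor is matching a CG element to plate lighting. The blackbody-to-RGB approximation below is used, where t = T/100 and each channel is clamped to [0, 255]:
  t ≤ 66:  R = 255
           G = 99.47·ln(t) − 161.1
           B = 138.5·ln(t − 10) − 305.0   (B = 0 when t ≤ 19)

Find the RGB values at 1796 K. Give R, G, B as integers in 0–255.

t = 1796/100 = 17.96; the t ≤ 66 branch applies.
R = 255 by definition for t ≤ 66.
G = 99.47·ln 17.96 − 161.1 = 99.47·2.8881 − 161.1 = 126.184.
t = 17.96 ≤ 19, so B = 0.
Rounded: (255, 126, 0).

R=255, G=126, B=0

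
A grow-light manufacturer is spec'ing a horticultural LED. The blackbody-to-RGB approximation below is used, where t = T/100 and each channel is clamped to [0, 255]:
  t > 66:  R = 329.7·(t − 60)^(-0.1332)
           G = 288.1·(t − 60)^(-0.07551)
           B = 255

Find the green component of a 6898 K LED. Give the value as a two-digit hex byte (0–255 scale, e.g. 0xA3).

0xF4

t = 6898/100 = 68.98; the t > 66 branch applies.
G = 288.1·(68.98 − 60)^(-0.07551) = 288.1·8.98^(-0.07551) = 288.1·0.84726 = 244.096.
Rounded: 244; in hex, 0xF4.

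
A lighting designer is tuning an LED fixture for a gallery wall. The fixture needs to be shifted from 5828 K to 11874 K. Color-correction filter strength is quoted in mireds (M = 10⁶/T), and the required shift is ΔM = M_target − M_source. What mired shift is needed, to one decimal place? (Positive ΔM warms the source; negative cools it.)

M_source = 10⁶/5828 = 171.585; M_target = 10⁶/11874 = 84.218.
ΔM = 84.218 − 171.585 = -87.368 → -87.4 mireds, a cooling shift.

-87.4 mireds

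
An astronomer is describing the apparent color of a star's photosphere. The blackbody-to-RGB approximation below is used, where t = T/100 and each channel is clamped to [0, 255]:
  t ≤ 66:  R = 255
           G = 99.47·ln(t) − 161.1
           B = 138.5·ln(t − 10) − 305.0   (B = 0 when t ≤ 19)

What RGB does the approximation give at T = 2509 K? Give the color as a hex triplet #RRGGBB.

t = 2509/100 = 25.09; the t ≤ 66 branch applies.
R = 255 by definition for t ≤ 66.
G = 99.47·ln 25.09 − 161.1 = 99.47·3.2225 − 161.1 = 159.439.
B = 138.5·ln(25.09 − 10) − 305.0 = 138.5·ln 15.09 − 305.0 = 138.5·2.7140 − 305.0 = 70.893.
Rounded: (255, 159, 71).
In hex: #FF9F47.

#FF9F47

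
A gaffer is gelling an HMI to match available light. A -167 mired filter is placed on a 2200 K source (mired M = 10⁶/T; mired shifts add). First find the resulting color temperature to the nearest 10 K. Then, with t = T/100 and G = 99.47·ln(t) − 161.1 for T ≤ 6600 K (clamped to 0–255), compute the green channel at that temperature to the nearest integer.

M_in = 10⁶/2200 = 454.55; M_out = 454.55 + (-167) = 287.55.
T_out = 10⁶/287.55 = 3477.7 K → 3480 K; t = 34.8.
G = 99.47·ln 34.8 − 161.1 = 99.47·3.5496 − 161.1 = 191.980.
Rounded: 192.

192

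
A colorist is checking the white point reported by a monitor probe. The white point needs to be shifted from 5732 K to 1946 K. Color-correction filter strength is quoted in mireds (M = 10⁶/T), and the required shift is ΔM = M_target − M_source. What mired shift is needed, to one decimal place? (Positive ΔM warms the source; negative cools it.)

+339.4 mireds

M_source = 10⁶/5732 = 174.459; M_target = 10⁶/1946 = 513.875.
ΔM = 513.875 − 174.459 = 339.415 → +339.4 mireds, a warming shift.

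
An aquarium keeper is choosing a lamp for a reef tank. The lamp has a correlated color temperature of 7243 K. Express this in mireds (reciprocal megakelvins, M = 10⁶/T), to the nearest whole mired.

138 mireds

M = 10⁶ / 7243 = 138.064 → 138 mireds.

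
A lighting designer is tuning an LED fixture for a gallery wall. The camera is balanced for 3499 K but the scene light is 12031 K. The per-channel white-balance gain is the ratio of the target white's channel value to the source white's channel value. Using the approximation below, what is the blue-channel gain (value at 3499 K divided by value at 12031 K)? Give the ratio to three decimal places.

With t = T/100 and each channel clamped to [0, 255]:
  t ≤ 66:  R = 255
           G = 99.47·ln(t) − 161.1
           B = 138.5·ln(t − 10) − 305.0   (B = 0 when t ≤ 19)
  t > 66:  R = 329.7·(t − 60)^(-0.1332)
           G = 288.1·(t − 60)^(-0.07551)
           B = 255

At 12031 K (t = 120.31):
  B = 255 by definition for t > 66.
At 3499 K (t = 34.99):
  B = 138.5·ln(34.99 − 10) − 305.0 = 138.5·ln 24.99 − 305.0 = 138.5·3.2185 − 305.0 = 140.759.
Gain = 140.759 / 255.000 = 0.5520 → 0.552.

0.552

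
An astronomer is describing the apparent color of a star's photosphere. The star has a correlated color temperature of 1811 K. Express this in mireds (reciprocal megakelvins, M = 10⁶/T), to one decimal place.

552.2 mireds

M = 10⁶ / 1811 = 552.181 → 552.2 mireds.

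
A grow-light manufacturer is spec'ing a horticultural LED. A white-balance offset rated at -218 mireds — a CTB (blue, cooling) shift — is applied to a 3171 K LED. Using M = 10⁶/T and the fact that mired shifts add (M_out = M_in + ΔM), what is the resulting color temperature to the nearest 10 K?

10270 K

M_in = 10⁶/3171 = 315.36 mireds.
M_out = 315.36 + (-218) = 97.36 mireds.
T_out = 10⁶/97.36 = 10271.4 K → 10270 K.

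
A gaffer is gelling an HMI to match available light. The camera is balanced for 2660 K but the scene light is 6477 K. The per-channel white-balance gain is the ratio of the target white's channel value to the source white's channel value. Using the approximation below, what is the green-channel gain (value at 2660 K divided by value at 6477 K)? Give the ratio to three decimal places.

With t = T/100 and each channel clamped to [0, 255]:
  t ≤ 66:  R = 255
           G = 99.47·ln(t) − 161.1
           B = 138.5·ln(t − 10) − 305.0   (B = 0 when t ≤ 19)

At 6477 K (t = 64.77):
  G = 99.47·ln 64.77 − 161.1 = 99.47·4.1708 − 161.1 = 253.774.
At 2660 K (t = 26.6):
  G = 99.47·ln 26.6 − 161.1 = 99.47·3.2809 − 161.1 = 165.252.
Gain = 165.252 / 253.774 = 0.6512 → 0.651.

0.651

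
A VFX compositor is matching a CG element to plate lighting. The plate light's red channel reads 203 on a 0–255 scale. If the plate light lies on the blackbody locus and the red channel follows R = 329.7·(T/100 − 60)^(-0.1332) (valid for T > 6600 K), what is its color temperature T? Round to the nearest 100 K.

9800 K

(t − 60)^(-0.1332) = 203/329.7 = 0.61571.
t − 60 = 0.61571^(1/-0.1332) = 0.61571^(-7.508) = 38.129, so t = 98.129.
T = 100·t = 9813 K → 9800 K to the nearest 100 K.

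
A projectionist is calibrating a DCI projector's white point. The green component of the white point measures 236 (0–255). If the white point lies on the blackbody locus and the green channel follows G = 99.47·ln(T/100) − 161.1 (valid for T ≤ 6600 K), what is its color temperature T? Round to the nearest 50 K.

5400 K

ln t = (236 + 161.1) / 99.47 = 3.9922.
t = e^3.9922 = 54.172.
T = 100·t = 5417 K → 5400 K to the nearest 50 K.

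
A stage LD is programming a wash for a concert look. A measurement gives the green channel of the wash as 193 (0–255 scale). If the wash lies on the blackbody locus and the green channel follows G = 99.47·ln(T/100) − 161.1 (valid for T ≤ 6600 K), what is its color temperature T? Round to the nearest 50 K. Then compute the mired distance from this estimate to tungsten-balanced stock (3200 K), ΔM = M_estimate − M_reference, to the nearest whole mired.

ln t = (193 + 161.1) / 99.47 = 3.5599.
t = e^3.5599 = 35.159.
T = 100·t = 3516 K → 3500 K to the nearest 50 K.
M_estimate = 10⁶/3500 = 285.71; M_reference = 10⁶/3200 = 312.50.
ΔM = 285.71 − 312.50 = -26.79 → -27 mireds.

-27 mireds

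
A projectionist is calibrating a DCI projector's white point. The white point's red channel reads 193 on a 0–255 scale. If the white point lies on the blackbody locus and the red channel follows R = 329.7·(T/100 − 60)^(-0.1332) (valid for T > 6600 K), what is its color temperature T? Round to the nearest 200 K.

11600 K

(t − 60)^(-0.1332) = 193/329.7 = 0.58538.
t − 60 = 0.58538^(1/-0.1332) = 0.58538^(-7.508) = 55.713, so t = 115.713.
T = 100·t = 11571 K → 11600 K to the nearest 200 K.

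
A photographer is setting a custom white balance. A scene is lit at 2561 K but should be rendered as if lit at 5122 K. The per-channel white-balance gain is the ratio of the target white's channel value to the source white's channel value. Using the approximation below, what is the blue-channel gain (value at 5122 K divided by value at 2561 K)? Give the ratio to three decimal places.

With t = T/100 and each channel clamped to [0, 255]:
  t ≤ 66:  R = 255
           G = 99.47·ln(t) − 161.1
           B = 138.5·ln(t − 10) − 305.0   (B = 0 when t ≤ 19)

2.779

At 2561 K (t = 25.61):
  B = 138.5·ln(25.61 − 10) − 305.0 = 138.5·ln 15.61 − 305.0 = 138.5·2.7479 − 305.0 = 75.586.
At 5122 K (t = 51.22):
  B = 138.5·ln(51.22 − 10) − 305.0 = 138.5·ln 41.22 − 305.0 = 138.5·3.7189 − 305.0 = 210.071.
Gain = 210.071 / 75.586 = 2.7792 → 2.779.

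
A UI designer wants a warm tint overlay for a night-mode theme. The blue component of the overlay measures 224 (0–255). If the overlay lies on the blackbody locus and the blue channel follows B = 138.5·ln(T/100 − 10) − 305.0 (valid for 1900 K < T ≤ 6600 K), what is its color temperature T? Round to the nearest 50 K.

5550 K

ln(t − 10) = (224 + 305.0) / 138.5 = 3.8195.
t − 10 = e^3.8195 = 45.581, so t = 55.581.
T = 100·t = 5558 K → 5550 K to the nearest 50 K.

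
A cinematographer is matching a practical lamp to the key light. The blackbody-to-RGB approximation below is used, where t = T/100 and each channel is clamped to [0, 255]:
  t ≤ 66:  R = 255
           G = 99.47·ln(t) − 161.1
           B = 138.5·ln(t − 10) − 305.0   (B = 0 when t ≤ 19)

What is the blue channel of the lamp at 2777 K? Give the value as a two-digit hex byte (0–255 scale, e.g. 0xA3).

t = 2777/100 = 27.77; the t ≤ 66 branch applies.
B = 138.5·ln(27.77 − 10) − 305.0 = 138.5·ln 17.77 − 305.0 = 138.5·2.8775 − 305.0 = 93.535.
Rounded: 94; in hex, 0x5E.

0x5E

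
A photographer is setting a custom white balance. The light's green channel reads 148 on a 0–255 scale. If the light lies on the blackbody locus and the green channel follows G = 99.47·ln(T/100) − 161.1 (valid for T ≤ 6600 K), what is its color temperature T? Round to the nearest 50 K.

ln t = (148 + 161.1) / 99.47 = 3.1075.
t = e^3.1075 = 22.364.
T = 100·t = 2236 K → 2250 K to the nearest 50 K.

2250 K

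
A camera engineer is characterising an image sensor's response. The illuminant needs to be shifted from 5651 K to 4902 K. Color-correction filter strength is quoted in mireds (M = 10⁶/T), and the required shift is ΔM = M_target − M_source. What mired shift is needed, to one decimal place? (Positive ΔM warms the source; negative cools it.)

M_source = 10⁶/5651 = 176.960; M_target = 10⁶/4902 = 203.998.
ΔM = 203.998 − 176.960 = 27.039 → +27.0 mireds, a warming shift.

+27.0 mireds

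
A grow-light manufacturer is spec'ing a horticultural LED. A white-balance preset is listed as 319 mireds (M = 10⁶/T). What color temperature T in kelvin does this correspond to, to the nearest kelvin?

T = 10⁶ / 319 = 3134.80 K → 3135 K.

3135 K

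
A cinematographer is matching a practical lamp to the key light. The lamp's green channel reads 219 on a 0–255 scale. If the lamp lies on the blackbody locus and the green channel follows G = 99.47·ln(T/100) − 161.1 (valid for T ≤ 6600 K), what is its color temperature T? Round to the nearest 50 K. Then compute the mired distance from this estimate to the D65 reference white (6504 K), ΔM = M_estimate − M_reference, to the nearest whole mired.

ln t = (219 + 161.1) / 99.47 = 3.8213.
t = e^3.8213 = 45.661.
T = 100·t = 4566 K → 4550 K to the nearest 50 K.
M_estimate = 10⁶/4550 = 219.78; M_reference = 10⁶/6504 = 153.75.
ΔM = 219.78 − 153.75 = 66.03 → +66 mireds.

+66 mireds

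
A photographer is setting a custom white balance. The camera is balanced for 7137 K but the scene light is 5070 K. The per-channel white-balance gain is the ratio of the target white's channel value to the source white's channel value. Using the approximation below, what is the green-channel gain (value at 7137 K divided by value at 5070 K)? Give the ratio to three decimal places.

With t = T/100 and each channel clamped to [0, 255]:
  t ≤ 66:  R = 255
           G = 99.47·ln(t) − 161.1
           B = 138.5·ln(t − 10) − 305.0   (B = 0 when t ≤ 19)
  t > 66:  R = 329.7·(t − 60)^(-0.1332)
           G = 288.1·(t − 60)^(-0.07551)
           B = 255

At 5070 K (t = 50.7):
  G = 99.47·ln 50.7 − 161.1 = 99.47·3.9259 − 161.1 = 229.412.
At 7137 K (t = 71.37):
  G = 288.1·(71.37 − 60)^(-0.07551) = 288.1·11.37^(-0.07551) = 288.1·0.83230 = 239.785.
Gain = 239.785 / 229.412 = 1.0452 → 1.045.

1.045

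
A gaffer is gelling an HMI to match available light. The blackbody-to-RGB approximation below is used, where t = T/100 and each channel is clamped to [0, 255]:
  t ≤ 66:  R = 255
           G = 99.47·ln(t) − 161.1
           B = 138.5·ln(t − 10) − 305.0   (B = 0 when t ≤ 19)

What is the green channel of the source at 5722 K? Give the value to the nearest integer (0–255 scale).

241

t = 5722/100 = 57.22; the t ≤ 66 branch applies.
G = 99.47·ln 57.22 − 161.1 = 99.47·4.0469 − 161.1 = 241.445.
Rounded: 241.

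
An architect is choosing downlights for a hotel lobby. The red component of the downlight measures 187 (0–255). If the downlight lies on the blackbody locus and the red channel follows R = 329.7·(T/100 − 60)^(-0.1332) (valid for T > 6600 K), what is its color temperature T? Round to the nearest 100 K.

13100 K

(t − 60)^(-0.1332) = 187/329.7 = 0.56718.
t − 60 = 0.56718^(1/-0.1332) = 0.56718^(-7.508) = 70.620, so t = 130.620.
T = 100·t = 13062 K → 13100 K to the nearest 100 K.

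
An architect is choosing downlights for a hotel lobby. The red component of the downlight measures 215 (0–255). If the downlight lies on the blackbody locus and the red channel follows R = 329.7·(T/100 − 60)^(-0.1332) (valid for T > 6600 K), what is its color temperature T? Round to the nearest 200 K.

(t − 60)^(-0.1332) = 215/329.7 = 0.65211.
t − 60 = 0.65211^(1/-0.1332) = 0.65211^(-7.508) = 24.774, so t = 84.774.
T = 100·t = 8477 K → 8400 K to the nearest 200 K.

8400 K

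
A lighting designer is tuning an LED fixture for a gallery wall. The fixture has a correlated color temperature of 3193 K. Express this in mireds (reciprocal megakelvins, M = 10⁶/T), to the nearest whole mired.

M = 10⁶ / 3193 = 313.185 → 313 mireds.

313 mireds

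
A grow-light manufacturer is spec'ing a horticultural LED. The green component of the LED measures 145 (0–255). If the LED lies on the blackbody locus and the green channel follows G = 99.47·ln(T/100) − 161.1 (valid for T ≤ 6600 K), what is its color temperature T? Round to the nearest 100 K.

ln t = (145 + 161.1) / 99.47 = 3.0773.
t = e^3.0773 = 21.700.
T = 100·t = 2170 K → 2200 K to the nearest 100 K.

2200 K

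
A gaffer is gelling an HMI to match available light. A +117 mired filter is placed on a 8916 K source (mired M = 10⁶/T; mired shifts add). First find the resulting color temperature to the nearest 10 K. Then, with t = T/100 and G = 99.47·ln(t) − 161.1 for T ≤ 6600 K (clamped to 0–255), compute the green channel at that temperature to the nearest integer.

M_in = 10⁶/8916 = 112.16; M_out = 112.16 + (+117) = 229.16.
T_out = 10⁶/229.16 = 4363.8 K → 4360 K; t = 43.6.
G = 99.47·ln 43.6 − 161.1 = 99.47·3.7751 − 161.1 = 214.405.
Rounded: 214.

214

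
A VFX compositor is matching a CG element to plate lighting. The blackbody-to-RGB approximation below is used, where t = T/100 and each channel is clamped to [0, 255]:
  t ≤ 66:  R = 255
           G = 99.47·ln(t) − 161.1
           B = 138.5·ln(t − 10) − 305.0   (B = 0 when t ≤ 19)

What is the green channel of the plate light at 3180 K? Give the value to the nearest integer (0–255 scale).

t = 3180/100 = 31.8; the t ≤ 66 branch applies.
G = 99.47·ln 31.8 − 161.1 = 99.47·3.4595 − 161.1 = 183.013.
Rounded: 183.

183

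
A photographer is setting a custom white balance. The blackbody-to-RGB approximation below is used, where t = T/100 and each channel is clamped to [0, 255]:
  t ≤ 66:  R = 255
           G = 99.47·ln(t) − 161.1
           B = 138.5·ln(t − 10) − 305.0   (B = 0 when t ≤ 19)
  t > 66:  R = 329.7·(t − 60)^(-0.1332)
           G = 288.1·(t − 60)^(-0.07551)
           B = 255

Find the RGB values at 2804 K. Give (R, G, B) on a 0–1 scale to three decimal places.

t = 2804/100 = 28.04; the t ≤ 66 branch applies.
R = 255 by definition for t ≤ 66.
G = 99.47·ln 28.04 − 161.1 = 99.47·3.3336 − 161.1 = 170.496.
B = 138.5·ln(28.04 − 10) − 305.0 = 138.5·ln 18.04 − 305.0 = 138.5·2.8926 − 305.0 = 95.624.
Dividing each by 255: (1.0000, 0.6686, 0.3750) → (1.000, 0.669, 0.375).

(1.000, 0.669, 0.375)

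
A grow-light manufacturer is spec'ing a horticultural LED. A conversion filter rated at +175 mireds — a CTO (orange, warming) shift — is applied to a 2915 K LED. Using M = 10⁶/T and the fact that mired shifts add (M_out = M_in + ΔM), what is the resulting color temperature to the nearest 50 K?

1950 K

M_in = 10⁶/2915 = 343.05 mireds.
M_out = 343.05 + (+175) = 518.05 mireds.
T_out = 10⁶/518.05 = 1930.3 K → 1950 K.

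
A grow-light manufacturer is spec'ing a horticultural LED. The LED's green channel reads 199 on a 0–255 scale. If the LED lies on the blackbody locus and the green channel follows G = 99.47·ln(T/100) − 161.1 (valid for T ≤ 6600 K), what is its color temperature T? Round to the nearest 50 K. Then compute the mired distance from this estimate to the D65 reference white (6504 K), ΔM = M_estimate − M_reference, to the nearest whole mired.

+113 mireds

ln t = (199 + 161.1) / 99.47 = 3.6202.
t = e^3.6202 = 37.345.
T = 100·t = 3734 K → 3750 K to the nearest 50 K.
M_estimate = 10⁶/3750 = 266.67; M_reference = 10⁶/6504 = 153.75.
ΔM = 266.67 − 153.75 = 112.92 → +113 mireds.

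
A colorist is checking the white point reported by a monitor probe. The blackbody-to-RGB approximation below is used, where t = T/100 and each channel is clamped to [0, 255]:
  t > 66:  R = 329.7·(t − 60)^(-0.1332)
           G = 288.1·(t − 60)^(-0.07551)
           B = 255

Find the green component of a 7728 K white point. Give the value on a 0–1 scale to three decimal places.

0.911

t = 7728/100 = 77.28; the t > 66 branch applies.
G = 288.1·(77.28 − 60)^(-0.07551) = 288.1·17.28^(-0.07551) = 288.1·0.80640 = 232.325.
On a 0–1 scale: 232.325/255 = 0.9111 → 0.911.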